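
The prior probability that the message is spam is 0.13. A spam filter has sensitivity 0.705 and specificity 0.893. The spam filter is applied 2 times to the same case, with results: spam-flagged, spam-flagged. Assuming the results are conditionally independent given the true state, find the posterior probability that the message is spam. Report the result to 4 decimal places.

Posterior P(H) ≈ 0.8664

Let H be the event that the message is spam; start with P(H) = 0.13. P('spam-flagged'|H) = 0.705, P('spam-flagged'|¬H) = 0.107.
Update on result 1 ('spam-flagged'): P(H) ← 0.705·0.1300 / (0.705·0.1300 + 0.107·0.8700) = 0.091650/0.18474 = 0.4961.
Update on result 2 ('spam-flagged'): P(H) ← 0.705·0.4961 / (0.705·0.4961 + 0.107·0.5039) = 0.34975/0.40367 = 0.8664.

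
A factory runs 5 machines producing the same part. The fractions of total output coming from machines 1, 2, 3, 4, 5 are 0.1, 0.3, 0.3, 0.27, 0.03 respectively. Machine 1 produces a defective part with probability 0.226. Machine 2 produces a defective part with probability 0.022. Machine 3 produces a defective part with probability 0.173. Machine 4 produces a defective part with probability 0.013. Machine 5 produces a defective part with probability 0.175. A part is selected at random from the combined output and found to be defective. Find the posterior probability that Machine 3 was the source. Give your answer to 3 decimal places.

Posterior probability ≈ 0.578

Tabulate prior·likelihood by source: [1] prior 0.1, lik 0.226, product 0.02260; [2] prior 0.3, lik 0.022, product 0.006600; [3] prior 0.3, lik 0.173, product 0.05190; [4] prior 0.27, lik 0.013, product 0.003510; [5] prior 0.03, lik 0.175, product 0.005250.
Normalizing constant = 0.089860; the posterior for Machine 3 is its product over the sum, 0.05190/0.089860 = 0.578.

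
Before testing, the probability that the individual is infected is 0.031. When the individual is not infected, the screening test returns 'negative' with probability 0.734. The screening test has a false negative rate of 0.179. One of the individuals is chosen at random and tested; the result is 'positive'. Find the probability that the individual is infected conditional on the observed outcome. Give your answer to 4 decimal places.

Write H for 'the individual is infected'. Prior odds H:¬H = 0.031/0.969 = 0.031992. For the 'positive' outcome, the likelihood ratio is 0.821/0.266 = 3.0865.
Posterior odds = 0.031992 × 3.0865 = 0.098741, so P(H|E) = 0.098741/(1+0.098741) = 0.0899.

P(H | E) ≈ 0.0899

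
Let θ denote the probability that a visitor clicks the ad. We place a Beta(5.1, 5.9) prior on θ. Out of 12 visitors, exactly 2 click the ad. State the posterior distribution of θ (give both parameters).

Posterior: Beta(7.1, 15.9)

The binomial likelihood is conjugate to the Beta prior: with 2 successes and 10 failures, the posterior is Beta(5.1+2, 5.9+10) = Beta(7.1, 15.9).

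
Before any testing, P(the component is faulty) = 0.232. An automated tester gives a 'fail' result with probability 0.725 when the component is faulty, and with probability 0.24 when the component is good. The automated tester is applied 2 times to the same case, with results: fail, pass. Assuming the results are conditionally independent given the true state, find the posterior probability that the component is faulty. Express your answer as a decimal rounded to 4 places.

Posterior P(H) ≈ 0.2482

Let H be the event that the component is faulty; start with P(H) = 0.232. P('fail'|H) = 0.725, P('fail'|¬H) = 0.24.
Update on result 1 ('fail'): P(H) ← 0.725·0.2320 / (0.725·0.2320 + 0.24·0.7680) = 0.16820/0.35252 = 0.4771.
Update on result 2 ('pass'): P(H) ← 0.275·0.4771 / (0.275·0.4771 + 0.76·0.5229) = 0.13121/0.52859 = 0.2482.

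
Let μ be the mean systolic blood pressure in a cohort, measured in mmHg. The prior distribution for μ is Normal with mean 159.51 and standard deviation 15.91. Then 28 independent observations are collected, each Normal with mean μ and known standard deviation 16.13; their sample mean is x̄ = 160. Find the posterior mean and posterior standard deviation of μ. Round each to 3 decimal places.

Prior precision 1/τ₀² = 1/15.91² = 0.00395057; data precision n/σ² = 28/16.13² = 0.107619.
Posterior precision = 0.00395057 + 0.107619 = 0.111570, giving posterior SD = 1/√0.111570 = 2.994.
Posterior mean = (0.00395057·159.51 + 0.107619·160) / 0.111570 = 159.983.

Posterior mean ≈ 159.983; posterior SD ≈ 2.994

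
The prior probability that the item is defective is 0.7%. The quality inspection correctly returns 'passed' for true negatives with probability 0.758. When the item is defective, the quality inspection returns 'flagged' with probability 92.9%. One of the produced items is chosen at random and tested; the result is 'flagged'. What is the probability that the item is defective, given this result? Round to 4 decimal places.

Let H be the event that the item is defective. P(H) = 0.007, so P(¬H) = 0.993. With E the 'flagged' result, P(E|H) = 0.929 and P(E|¬H) = 0.242.
P(E) = 0.929·0.007 + 0.242·0.993 = 0.0065030 + 0.24031 = 0.24681.
By Bayes' theorem, P(H|E) = 0.0065030 / 0.24681 = 0.0263.

P(H | E) ≈ 0.0263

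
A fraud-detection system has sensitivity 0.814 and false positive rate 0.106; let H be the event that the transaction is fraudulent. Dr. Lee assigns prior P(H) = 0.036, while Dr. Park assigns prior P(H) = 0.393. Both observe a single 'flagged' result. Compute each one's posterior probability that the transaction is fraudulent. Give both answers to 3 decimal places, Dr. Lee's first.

Dr. Lee: 0.223; Dr. Park: 0.833

The likelihood ratio for a 'flagged' result is 0.814/0.106 = 7.6792.
Dr. Lee: prior odds 0.036/0.964 = 0.037344; posterior odds 0.28678; posterior probability 0.223.
Dr. Park: prior odds 0.393/0.607 = 0.64745; posterior odds 4.9719; posterior probability 0.833.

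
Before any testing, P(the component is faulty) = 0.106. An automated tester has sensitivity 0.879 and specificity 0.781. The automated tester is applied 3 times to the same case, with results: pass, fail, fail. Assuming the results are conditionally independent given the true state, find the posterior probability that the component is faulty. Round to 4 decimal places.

Posterior P(H) ≈ 0.2284

Let H be the event that the component is faulty; start with P(H) = 0.106. P('fail'|H) = 0.879, P('fail'|¬H) = 0.219.
Update on result 1 ('pass'): P(H) ← 0.121·0.1060 / (0.121·0.1060 + 0.781·0.8940) = 0.012826/0.71104 = 0.0180.
Update on result 2 ('fail'): P(H) ← 0.879·0.0180 / (0.879·0.0180 + 0.219·0.9820) = 0.015856/0.23091 = 0.0687.
Update on result 3 ('fail'): P(H) ← 0.879·0.0687 / (0.879·0.0687 + 0.219·0.9313) = 0.060359/0.26432 = 0.2284.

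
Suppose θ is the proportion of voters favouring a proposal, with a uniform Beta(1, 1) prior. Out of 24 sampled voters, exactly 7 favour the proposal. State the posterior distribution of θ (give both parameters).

Observing 7 successes and 17 failures updates Beta(1, 1) by adding the success and failure counts to the two shape parameters: α = 1+7 = 8, β = 1+17 = 18.

Posterior: Beta(8, 18)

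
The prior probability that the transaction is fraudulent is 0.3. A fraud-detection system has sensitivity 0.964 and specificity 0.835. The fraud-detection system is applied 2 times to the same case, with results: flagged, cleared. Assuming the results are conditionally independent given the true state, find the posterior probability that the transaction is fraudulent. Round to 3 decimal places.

Posterior P(H) ≈ 0.097

Let H be the event that the transaction is fraudulent; start with P(H) = 0.3. P('flagged'|H) = 0.964, P('flagged'|¬H) = 0.165.
Update on result 1 ('flagged'): P(H) ← 0.964·0.3000 / (0.964·0.3000 + 0.165·0.7000) = 0.28920/0.40470 = 0.7146.
Update on result 2 ('cleared'): P(H) ← 0.036·0.7146 / (0.036·0.7146 + 0.835·0.2854) = 0.025726/0.26403 = 0.0974.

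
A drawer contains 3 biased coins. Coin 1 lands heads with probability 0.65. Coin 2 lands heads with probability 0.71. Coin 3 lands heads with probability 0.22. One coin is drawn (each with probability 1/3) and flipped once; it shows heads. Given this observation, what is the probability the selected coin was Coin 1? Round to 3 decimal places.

Tabulate prior·likelihood by source: [1] prior 0.333333, lik 0.65, product 0.2167; [2] prior 0.333333, lik 0.71, product 0.2367; [3] prior 0.333333, lik 0.22, product 0.07333.
Normalizing constant = 0.52667; the posterior for Coin 1 is its product over the sum, 0.2167/0.52667 = 0.411.

Posterior probability ≈ 0.411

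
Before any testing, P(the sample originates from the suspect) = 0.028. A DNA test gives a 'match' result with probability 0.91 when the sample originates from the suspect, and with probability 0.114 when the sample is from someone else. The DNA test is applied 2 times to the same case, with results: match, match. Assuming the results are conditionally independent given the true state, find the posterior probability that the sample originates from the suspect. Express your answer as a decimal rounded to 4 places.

With H the event that the sample originates from the suspect, the joint likelihood of the observed sequence is P(data|H) = 0.91·0.91 = 0.82810 and P(data|¬H) = 0.114·0.114 = 0.012996.
Bayes: P(H|data) = 0.028·0.82810 / (0.028·0.82810 + 0.972·0.012996) = 0.023187/0.035819 = 0.6473.

Posterior P(H) ≈ 0.6473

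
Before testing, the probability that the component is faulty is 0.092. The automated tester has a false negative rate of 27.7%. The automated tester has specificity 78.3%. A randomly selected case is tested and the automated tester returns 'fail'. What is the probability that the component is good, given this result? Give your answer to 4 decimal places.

Write H for 'the component is faulty'. Prior odds H:¬H = 0.092/0.908 = 0.10132. For the 'fail' outcome, the likelihood ratio is 0.723/0.217 = 3.3318.
Posterior odds = 0.10132 × 3.3318 = 0.33758, so P(H|E) = 0.33758/(1+0.33758) = 0.2524. Then P(¬H|E) = 1 − 0.2524 = 0.7476.

P(¬H | E) ≈ 0.7476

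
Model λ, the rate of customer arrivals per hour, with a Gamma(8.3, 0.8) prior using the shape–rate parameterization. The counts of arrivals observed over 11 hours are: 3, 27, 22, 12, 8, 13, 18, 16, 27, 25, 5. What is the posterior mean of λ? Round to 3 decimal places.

Total count ∑xᵢ = 176 over n = 11 hours.
Gamma is conjugate to the Poisson likelihood: posterior is Gamma(shape = 8.3+176 = 184.3, rate = 0.8+11 = 11.8).
Posterior mean = shape/rate = 184.3/11.8 = 15.619.

Posterior mean ≈ 15.619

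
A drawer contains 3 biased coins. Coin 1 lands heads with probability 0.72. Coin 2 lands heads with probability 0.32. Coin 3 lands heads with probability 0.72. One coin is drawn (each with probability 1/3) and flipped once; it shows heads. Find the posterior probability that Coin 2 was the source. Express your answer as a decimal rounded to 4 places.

Posterior probability ≈ 0.1818

P(heads|C1) = 0.72; P(heads|C2) = 0.32; P(heads|C3) = 0.72.
Prior × likelihood for each source: 0.333333·0.72=0.2400, 0.333333·0.32=0.1067, 0.333333·0.72=0.2400. Summing gives P(heads) = 0.58667.
P(Coin 2 | heads) = 0.1067 / 0.58667 = 0.1818.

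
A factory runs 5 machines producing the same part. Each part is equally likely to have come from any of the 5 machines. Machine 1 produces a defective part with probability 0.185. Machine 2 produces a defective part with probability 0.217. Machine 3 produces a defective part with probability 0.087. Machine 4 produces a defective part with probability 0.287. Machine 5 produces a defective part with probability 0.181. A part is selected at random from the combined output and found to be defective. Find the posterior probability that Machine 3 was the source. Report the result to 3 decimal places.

Posterior probability ≈ 0.091

Tabulate prior·likelihood by source: [1] prior 0.2, lik 0.185, product 0.03700; [2] prior 0.2, lik 0.217, product 0.04340; [3] prior 0.2, lik 0.087, product 0.01740; [4] prior 0.2, lik 0.287, product 0.05740; [5] prior 0.2, lik 0.181, product 0.03620.
Normalizing constant = 0.19140; the posterior for Machine 3 is its product over the sum, 0.01740/0.19140 = 0.091.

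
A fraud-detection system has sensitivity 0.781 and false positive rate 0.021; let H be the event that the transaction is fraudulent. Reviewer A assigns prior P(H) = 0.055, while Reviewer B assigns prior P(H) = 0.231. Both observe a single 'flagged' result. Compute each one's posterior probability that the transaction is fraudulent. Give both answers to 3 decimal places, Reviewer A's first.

The likelihood ratio for a 'flagged' result is 0.781/0.021 = 37.190.
Reviewer A: prior odds 0.055/0.945 = 0.058201; posterior odds 2.1645; posterior probability 0.684.
Reviewer B: prior odds 0.231/0.769 = 0.30039; posterior odds 11.172; posterior probability 0.918.

Reviewer A: 0.684; Reviewer B: 0.918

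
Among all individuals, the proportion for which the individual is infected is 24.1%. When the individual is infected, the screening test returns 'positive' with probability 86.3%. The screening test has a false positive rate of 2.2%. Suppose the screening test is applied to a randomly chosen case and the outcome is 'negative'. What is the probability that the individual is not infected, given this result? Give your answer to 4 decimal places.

P(¬H | E) ≈ 0.9574

Let H be the event that the individual is infected. P(H) = 0.241, so P(¬H) = 0.759. With E the 'negative' result, P(E|H) = 0.137 and P(E|¬H) = 0.978.
P(E) = 0.137·0.241 + 0.978·0.759 = 0.033017 + 0.74230 = 0.77532.
By Bayes' theorem, P(H|E) = 0.033017 / 0.77532 = 0.0426. Hence P(¬H|E) = 1 − 0.0426 = 0.9574.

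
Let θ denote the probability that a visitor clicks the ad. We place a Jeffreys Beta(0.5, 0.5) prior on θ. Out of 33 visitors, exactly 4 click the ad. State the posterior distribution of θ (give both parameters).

Observing 4 successes and 29 failures updates Beta(0.5, 0.5) by adding the success and failure counts to the two shape parameters: α = 0.5+4 = 4.5, β = 0.5+29 = 29.5.

Posterior: Beta(4.5, 29.5)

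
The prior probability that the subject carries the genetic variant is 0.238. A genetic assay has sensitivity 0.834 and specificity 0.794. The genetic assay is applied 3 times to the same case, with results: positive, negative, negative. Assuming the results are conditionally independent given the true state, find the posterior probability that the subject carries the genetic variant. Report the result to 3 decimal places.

Posterior P(H) ≈ 0.052

Let H be the event that the subject carries the genetic variant; start with P(H) = 0.238. P('positive'|H) = 0.834, P('positive'|¬H) = 0.206.
Update on result 1 ('positive'): P(H) ← 0.834·0.2380 / (0.834·0.2380 + 0.206·0.7620) = 0.19849/0.35546 = 0.5584.
Update on result 2 ('negative'): P(H) ← 0.166·0.5584 / (0.166·0.5584 + 0.794·0.4416) = 0.092695/0.44332 = 0.2091.
Update on result 3 ('negative'): P(H) ← 0.166·0.2091 / (0.166·0.2091 + 0.794·0.7909) = 0.034709/0.66269 = 0.0524.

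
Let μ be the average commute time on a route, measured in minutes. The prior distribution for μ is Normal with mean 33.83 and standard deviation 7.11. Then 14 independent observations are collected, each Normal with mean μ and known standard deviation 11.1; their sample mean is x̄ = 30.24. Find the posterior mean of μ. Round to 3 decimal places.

Posterior mean ≈ 30.772

With known σ, the Normal prior is conjugate. Weight on the data is w = (n/σ²)/(n/σ² + 1/τ₀²) = 0.113627/(0.113627+0.0197816) = 0.85172.
Posterior mean = w·x̄ + (1−w)·μ₀ = 0.85172·30.24 + 0.14828·33.83 = 30.772.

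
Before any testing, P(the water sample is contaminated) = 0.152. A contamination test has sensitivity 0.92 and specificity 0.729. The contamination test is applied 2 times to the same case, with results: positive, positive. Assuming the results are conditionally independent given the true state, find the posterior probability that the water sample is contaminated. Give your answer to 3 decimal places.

Posterior P(H) ≈ 0.674

Let H be the event that the water sample is contaminated; start with P(H) = 0.152. P('positive'|H) = 0.92, P('positive'|¬H) = 0.271.
Update on result 1 ('positive'): P(H) ← 0.92·0.1520 / (0.92·0.1520 + 0.271·0.8480) = 0.13984/0.36965 = 0.3783.
Update on result 2 ('positive'): P(H) ← 0.92·0.3783 / (0.92·0.3783 + 0.271·0.6217) = 0.34804/0.51652 = 0.6738.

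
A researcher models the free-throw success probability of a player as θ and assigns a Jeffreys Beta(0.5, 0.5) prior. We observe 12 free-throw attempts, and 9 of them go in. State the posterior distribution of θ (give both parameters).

Posterior: Beta(9.5, 3.5)

The binomial likelihood is conjugate to the Beta prior: with 9 successes and 3 failures, the posterior is Beta(0.5+9, 0.5+3) = Beta(9.5, 3.5).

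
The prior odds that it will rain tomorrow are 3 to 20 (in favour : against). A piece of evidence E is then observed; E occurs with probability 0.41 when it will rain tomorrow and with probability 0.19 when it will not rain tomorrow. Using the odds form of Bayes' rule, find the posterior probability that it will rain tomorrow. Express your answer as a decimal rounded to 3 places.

Posterior probability ≈ 0.245

Prior odds = 3/20 = 0.15000.
Likelihood ratio for E = 0.41/0.19 = 2.1579.
Posterior odds = prior odds × LR = 0.32368.
Posterior probability = odds/(1+odds) = 0.32368/1.3237 = 0.245.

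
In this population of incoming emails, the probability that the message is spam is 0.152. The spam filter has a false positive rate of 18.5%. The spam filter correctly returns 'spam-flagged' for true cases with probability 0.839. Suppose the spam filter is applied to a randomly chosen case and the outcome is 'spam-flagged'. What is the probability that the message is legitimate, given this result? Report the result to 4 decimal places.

P(¬H | E) ≈ 0.5516

Write H for 'the message is spam'. Prior odds H:¬H = 0.152/0.848 = 0.17925. For the 'spam-flagged' outcome, the likelihood ratio is 0.839/0.185 = 4.5351.
Posterior odds = 0.17925 × 4.5351 = 0.81290, so P(H|E) = 0.81290/(1+0.81290) = 0.4484. Then P(¬H|E) = 1 − 0.4484 = 0.5516.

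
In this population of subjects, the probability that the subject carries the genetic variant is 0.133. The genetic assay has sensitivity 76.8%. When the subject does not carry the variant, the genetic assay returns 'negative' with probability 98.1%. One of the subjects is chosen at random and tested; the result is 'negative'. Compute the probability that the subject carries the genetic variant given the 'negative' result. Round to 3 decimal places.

Let H be the event that the subject carries the genetic variant. P(H) = 0.133, so P(¬H) = 0.867. With E the 'negative' result, P(E|H) = 0.232 and P(E|¬H) = 0.981.
P(E) = 0.232·0.133 + 0.981·0.867 = 0.030856 + 0.85053 = 0.88138.
By Bayes' theorem, P(H|E) = 0.030856 / 0.88138 = 0.035.

P(H | E) ≈ 0.035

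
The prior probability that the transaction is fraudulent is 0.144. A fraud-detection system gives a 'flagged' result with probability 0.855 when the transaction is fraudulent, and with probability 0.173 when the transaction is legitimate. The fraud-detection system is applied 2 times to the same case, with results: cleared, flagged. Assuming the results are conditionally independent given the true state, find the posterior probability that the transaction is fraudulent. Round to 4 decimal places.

Let H be the event that the transaction is fraudulent; start with P(H) = 0.144. P('flagged'|H) = 0.855, P('flagged'|¬H) = 0.173.
Update on result 1 ('cleared'): P(H) ← 0.145·0.1440 / (0.145·0.1440 + 0.827·0.8560) = 0.020880/0.72879 = 0.0287.
Update on result 2 ('flagged'): P(H) ← 0.855·0.0287 / (0.855·0.0287 + 0.173·0.9713) = 0.024496/0.19254 = 0.1272.

Posterior P(H) ≈ 0.1272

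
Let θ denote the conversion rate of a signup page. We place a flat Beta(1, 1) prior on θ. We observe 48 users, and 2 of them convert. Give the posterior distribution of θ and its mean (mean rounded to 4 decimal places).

Posterior: Beta(3, 47); mean ≈ 0.0600

Observing 2 successes and 46 failures updates Beta(1, 1) by adding the success and failure counts to the two shape parameters: α = 1+2 = 3, β = 1+46 = 47.
Posterior mean = α/(α+β) = 3/50 = 0.0600.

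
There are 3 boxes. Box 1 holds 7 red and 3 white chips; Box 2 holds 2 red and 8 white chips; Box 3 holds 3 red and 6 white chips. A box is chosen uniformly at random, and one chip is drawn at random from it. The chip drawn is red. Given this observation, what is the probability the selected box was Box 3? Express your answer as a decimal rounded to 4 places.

P(red|Box 1) = 0.7; P(red|Box 2) = 0.2; P(red|Box 3) = 0.3333.
Prior × likelihood for each source: 0.333333·0.7=0.2333, 0.333333·0.2=0.06667, 0.333333·0.3333=0.1111. Summing gives P(red) = 0.41111.
P(Box 3 | red) = 0.1111 / 0.41111 = 0.2703.

Posterior probability ≈ 0.2703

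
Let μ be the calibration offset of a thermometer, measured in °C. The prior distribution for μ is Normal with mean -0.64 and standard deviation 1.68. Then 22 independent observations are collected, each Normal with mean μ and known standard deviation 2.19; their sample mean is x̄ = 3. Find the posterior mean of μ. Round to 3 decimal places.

With known σ, the Normal prior is conjugate. Weight on the data is w = (n/σ²)/(n/σ² + 1/τ₀²) = 4.58706/(4.58706+0.354308) = 0.92830.
Posterior mean = w·x̄ + (1−w)·μ₀ = 0.92830·3 + 0.071702·-0.64 = 2.739.

Posterior mean ≈ 2.739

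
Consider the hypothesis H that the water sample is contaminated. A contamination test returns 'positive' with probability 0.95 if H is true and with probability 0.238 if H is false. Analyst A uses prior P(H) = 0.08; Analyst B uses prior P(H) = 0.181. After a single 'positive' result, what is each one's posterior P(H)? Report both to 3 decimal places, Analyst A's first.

P('+'|H) = 0.95, P('+'|¬H) = 0.238.
Analyst A: numerator 0.95·0.08 = 0.076000; evidence = 0.076000+0.238·0.92 = 0.29496; posterior = 0.258.
Analyst B: numerator 0.95·0.181 = 0.17195; evidence = 0.17195+0.238·0.819 = 0.36687; posterior = 0.469.

Analyst A: 0.258; Analyst B: 0.469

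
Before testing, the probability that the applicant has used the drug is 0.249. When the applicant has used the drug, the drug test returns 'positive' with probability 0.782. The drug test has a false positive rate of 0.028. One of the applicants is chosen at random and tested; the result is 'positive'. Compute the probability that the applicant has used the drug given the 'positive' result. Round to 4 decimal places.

Write H for 'the applicant has used the drug'. Prior odds H:¬H = 0.249/0.751 = 0.33156. For the 'positive' outcome, the likelihood ratio is 0.782/0.028 = 27.929.
Posterior odds = 0.33156 × 27.929 = 9.2599, so P(H|E) = 9.2599/(1+9.2599) = 0.9025.

P(H | E) ≈ 0.9025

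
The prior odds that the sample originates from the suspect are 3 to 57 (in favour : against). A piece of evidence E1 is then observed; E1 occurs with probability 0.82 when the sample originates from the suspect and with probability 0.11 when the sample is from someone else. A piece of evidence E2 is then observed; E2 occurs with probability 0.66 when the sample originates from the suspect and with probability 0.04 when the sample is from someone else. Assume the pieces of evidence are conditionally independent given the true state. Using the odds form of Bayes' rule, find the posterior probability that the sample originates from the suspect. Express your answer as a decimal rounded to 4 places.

Posterior probability ≈ 0.8662

Prior odds = 3/57 = 0.052632. In log-odds, ln(0.052632) = -2.9444.
Add log likelihood ratios: ln(7.4545) + ln(16.500) = 4.8122.
Posterior log-odds = 1.8677, so posterior odds = exp(1.8677) = 6.4737. Converting, P(H|E) = 6.4737/7.4737 = 0.8662.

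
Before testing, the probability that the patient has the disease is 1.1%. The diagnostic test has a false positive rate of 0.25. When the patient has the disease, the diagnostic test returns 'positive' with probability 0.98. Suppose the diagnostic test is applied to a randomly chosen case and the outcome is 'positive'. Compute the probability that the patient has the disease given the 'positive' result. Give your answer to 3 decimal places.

Write H for 'the patient has the disease'. Prior odds H:¬H = 0.011/0.989 = 0.011122. For the 'positive' outcome, the likelihood ratio is 0.98/0.25 = 3.9200.
Posterior odds = 0.011122 × 3.9200 = 0.043600, so P(H|E) = 0.043600/(1+0.043600) = 0.042.

P(H | E) ≈ 0.042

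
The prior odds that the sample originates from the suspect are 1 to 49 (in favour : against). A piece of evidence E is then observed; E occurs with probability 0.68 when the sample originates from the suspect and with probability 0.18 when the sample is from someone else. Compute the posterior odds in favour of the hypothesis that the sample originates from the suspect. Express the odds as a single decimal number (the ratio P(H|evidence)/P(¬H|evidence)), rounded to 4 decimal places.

Posterior odds ≈ 0.0771

Prior odds = 1/49 = 0.020408. In log-odds, ln(0.020408) = -3.8918.
Add log likelihood ratio: ln(3.7778) = 1.3291.
Posterior log-odds = -2.5627, so posterior odds = exp(-2.5627) = 0.077098.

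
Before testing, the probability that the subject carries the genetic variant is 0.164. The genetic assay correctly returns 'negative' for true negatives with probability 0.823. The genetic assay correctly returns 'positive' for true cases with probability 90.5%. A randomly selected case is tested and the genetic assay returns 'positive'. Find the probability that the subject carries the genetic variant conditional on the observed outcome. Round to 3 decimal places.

P(H | E) ≈ 0.501

Let H be the event that the subject carries the genetic variant. P(H) = 0.164, so P(¬H) = 0.836. With E the 'positive' result, P(E|H) = 0.905 and P(E|¬H) = 0.177.
P(E) = 0.905·0.164 + 0.177·0.836 = 0.14842 + 0.14797 = 0.29639.
By Bayes' theorem, P(H|E) = 0.14842 / 0.29639 = 0.501.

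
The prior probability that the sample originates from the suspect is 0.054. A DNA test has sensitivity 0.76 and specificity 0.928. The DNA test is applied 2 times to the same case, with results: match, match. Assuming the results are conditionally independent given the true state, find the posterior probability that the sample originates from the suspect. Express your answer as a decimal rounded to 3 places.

Let H be the event that the sample originates from the suspect; start with P(H) = 0.054. P('match'|H) = 0.76, P('match'|¬H) = 0.072.
Update on result 1 ('match'): P(H) ← 0.76·0.0540 / (0.76·0.0540 + 0.072·0.9460) = 0.041040/0.10915 = 0.3760.
Update on result 2 ('match'): P(H) ← 0.76·0.3760 / (0.76·0.3760 + 0.072·0.6240) = 0.28575/0.33068 = 0.8641.

Posterior P(H) ≈ 0.864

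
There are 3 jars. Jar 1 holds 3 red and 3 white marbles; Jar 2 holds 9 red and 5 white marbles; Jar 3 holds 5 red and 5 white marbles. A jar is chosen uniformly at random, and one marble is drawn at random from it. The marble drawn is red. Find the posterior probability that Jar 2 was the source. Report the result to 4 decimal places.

Tabulate prior·likelihood by source: [1] prior 0.333333, lik 0.5, product 0.1667; [2] prior 0.333333, lik 0.6429, product 0.2143; [3] prior 0.333333, lik 0.5, product 0.1667.
Normalizing constant = 0.54762; the posterior for Jar 2 is its product over the sum, 0.2143/0.54762 = 0.3913.

Posterior probability ≈ 0.3913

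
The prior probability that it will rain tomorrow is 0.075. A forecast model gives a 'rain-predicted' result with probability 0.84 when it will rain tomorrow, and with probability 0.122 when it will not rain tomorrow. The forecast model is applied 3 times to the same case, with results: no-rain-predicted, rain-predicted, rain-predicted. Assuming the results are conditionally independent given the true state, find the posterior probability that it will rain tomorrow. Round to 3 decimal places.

Posterior P(H) ≈ 0.412

With H the event that it will rain tomorrow, the joint likelihood of the observed sequence is P(data|H) = 0.16·0.84·0.84 = 0.11290 and P(data|¬H) = 0.878·0.122·0.122 = 0.013068.
Bayes: P(H|data) = 0.075·0.11290 / (0.075·0.11290 + 0.925·0.013068) = 0.0084672/0.020555 = 0.4119.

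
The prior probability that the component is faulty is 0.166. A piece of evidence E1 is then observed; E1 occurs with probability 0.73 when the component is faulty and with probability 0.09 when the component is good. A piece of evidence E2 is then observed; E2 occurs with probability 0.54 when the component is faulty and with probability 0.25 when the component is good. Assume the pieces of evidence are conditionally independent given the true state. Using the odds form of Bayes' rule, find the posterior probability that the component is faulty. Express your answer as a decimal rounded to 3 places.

Prior odds = 0.166/(1−0.166) = 0.19904. In log-odds, ln(0.19904) = -1.6142.
Add log likelihood ratios: ln(8.1111) + ln(2.1600) = 2.8633.
Posterior log-odds = 1.2491, so posterior odds = exp(1.2491) = 3.4872. Converting, P(H|E) = 3.4872/4.4872 = 0.777.

Posterior probability ≈ 0.777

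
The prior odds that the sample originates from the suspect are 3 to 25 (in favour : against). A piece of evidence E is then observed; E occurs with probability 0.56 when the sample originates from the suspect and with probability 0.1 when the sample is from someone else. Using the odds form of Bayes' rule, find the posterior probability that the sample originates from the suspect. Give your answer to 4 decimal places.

Prior odds = 3/25 = 0.12000.
Likelihood ratio for E = 0.56/0.1 = 5.6000.
Posterior odds = prior odds × LR = 0.67200.
Posterior probability = odds/(1+odds) = 0.67200/1.6720 = 0.4019.

Posterior probability ≈ 0.4019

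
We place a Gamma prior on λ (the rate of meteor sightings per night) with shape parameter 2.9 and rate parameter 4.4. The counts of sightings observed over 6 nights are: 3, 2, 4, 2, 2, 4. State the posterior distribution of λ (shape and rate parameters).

The Poisson likelihood adds the total count to the shape and the number of exposure periods to the rate. Here ∑xᵢ = 17 and n = 6, so shape 2.9→19.9 and rate 4.4→10.4.

Posterior: Gamma(shape=19.9, rate=10.4)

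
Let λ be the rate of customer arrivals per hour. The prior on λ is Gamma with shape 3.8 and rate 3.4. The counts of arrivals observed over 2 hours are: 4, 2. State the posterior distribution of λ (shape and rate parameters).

The Poisson likelihood adds the total count to the shape and the number of exposure periods to the rate. Here ∑xᵢ = 6 and n = 2, so shape 3.8→9.8 and rate 3.4→5.4.

Posterior: Gamma(shape=9.8, rate=5.4)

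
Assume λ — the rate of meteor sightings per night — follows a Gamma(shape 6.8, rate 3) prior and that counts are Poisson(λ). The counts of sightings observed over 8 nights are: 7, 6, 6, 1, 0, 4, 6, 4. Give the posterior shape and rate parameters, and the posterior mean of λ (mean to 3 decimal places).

Posterior: Gamma(shape=40.8, rate=11); mean ≈ 3.709

The Poisson likelihood adds the total count to the shape and the number of exposure periods to the rate. Here ∑xᵢ = 34 and n = 8, so shape 6.8→40.8 and rate 3→11.
Posterior mean = shape/rate = 40.8/11 = 3.709.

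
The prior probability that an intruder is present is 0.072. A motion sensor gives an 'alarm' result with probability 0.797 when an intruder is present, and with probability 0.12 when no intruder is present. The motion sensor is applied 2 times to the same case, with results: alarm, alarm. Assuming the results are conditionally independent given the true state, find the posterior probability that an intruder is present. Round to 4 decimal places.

Posterior P(H) ≈ 0.7739

Let H be the event that an intruder is present; start with P(H) = 0.072. P('alarm'|H) = 0.797, P('alarm'|¬H) = 0.12.
Update on result 1 ('alarm'): P(H) ← 0.797·0.0720 / (0.797·0.0720 + 0.12·0.9280) = 0.057384/0.16874 = 0.3401.
Update on result 2 ('alarm'): P(H) ← 0.797·0.3401 / (0.797·0.3401 + 0.12·0.6599) = 0.27103/0.35022 = 0.7739.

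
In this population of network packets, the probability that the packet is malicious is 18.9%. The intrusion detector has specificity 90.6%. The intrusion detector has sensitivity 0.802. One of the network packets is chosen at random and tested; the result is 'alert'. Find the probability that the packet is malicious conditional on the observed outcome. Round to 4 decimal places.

P(H | E) ≈ 0.6654

Let H be the event that the packet is malicious. P(H) = 0.189, so P(¬H) = 0.811. With E the 'alert' result, P(E|H) = 0.802 and P(E|¬H) = 0.094.
P(E) = 0.802·0.189 + 0.094·0.811 = 0.15158 + 0.076234 = 0.22781.
By Bayes' theorem, P(H|E) = 0.15158 / 0.22781 = 0.6654.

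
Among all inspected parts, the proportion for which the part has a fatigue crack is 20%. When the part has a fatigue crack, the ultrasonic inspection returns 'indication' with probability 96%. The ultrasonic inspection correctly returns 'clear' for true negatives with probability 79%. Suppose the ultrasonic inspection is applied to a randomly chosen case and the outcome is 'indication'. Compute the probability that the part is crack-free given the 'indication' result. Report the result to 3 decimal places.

P(¬H | E) ≈ 0.467

Write H for 'the part has a fatigue crack'. Prior odds H:¬H = 0.2/0.8 = 0.25000. For the 'indication' outcome, the likelihood ratio is 0.96/0.21 = 4.5714.
Posterior odds = 0.25000 × 4.5714 = 1.1429, so P(H|E) = 1.1429/(1+1.1429) = 0.533. Then P(¬H|E) = 1 − 0.533 = 0.467.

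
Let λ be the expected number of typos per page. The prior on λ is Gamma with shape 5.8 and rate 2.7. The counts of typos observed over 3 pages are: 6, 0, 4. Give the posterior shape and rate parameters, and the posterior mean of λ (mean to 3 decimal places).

Total count ∑xᵢ = 10 over n = 3 pages.
Gamma is conjugate to the Poisson likelihood: posterior is Gamma(shape = 5.8+10 = 15.8, rate = 2.7+3 = 5.7).
Posterior mean = shape/rate = 15.8/5.7 = 2.772.

Posterior: Gamma(shape=15.8, rate=5.7); mean ≈ 2.772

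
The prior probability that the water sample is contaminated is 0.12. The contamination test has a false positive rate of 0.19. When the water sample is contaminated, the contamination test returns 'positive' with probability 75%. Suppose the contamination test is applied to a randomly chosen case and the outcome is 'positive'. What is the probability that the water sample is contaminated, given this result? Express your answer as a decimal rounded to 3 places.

Write H for 'the water sample is contaminated'. Prior odds H:¬H = 0.12/0.88 = 0.13636. For the 'positive' outcome, the likelihood ratio is 0.75/0.19 = 3.9474.
Posterior odds = 0.13636 × 3.9474 = 0.53828, so P(H|E) = 0.53828/(1+0.53828) = 0.350.

P(H | E) ≈ 0.350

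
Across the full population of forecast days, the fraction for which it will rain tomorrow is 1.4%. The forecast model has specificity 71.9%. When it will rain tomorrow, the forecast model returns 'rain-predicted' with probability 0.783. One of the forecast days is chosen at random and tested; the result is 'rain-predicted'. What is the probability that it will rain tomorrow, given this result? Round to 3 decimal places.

Let H be the event that it will rain tomorrow. P(H) = 0.014, so P(¬H) = 0.986. With E the 'rain-predicted' result, P(E|H) = 0.783 and P(E|¬H) = 0.281.
P(E) = 0.783·0.014 + 0.281·0.986 = 0.010962 + 0.27707 = 0.28803.
By Bayes' theorem, P(H|E) = 0.010962 / 0.28803 = 0.038.

P(H | E) ≈ 0.038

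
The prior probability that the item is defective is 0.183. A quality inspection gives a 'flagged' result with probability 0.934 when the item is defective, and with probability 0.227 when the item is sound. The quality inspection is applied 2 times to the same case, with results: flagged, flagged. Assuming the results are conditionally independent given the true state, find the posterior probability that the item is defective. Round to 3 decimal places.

Posterior P(H) ≈ 0.791

With H the event that the item is defective, the joint likelihood of the observed sequence is P(data|H) = 0.934·0.934 = 0.87236 and P(data|¬H) = 0.227·0.227 = 0.051529.
Bayes: P(H|data) = 0.183·0.87236 / (0.183·0.87236 + 0.817·0.051529) = 0.15964/0.20174 = 0.7913.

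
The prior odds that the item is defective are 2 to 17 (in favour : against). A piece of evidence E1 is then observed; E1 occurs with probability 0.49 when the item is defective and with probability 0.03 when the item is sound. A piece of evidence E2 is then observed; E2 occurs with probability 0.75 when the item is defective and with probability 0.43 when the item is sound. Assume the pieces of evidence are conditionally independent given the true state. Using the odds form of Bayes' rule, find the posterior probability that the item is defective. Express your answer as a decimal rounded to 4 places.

Prior odds = 2/17 = 0.11765.
Likelihood ratio for E1 = 0.49/0.03 = 16.333.
Likelihood ratio for E2 = 0.75/0.43 = 1.7442.
Posterior odds = prior odds × LR₁ × LR₂ = 3.3516.
Posterior probability = odds/(1+odds) = 3.3516/4.3516 = 0.7702.

Posterior probability ≈ 0.7702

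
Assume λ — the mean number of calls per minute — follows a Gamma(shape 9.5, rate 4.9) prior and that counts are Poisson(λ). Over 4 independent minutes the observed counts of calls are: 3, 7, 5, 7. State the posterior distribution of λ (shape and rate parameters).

The Poisson likelihood adds the total count to the shape and the number of exposure periods to the rate. Here ∑xᵢ = 22 and n = 4, so shape 9.5→31.5 and rate 4.9→8.9.

Posterior: Gamma(shape=31.5, rate=8.9)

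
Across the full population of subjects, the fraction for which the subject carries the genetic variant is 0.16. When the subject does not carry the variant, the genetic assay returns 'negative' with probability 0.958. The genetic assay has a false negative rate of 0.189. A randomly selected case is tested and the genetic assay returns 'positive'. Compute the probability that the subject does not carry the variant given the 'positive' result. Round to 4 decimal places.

Write H for 'the subject carries the genetic variant'. Prior odds H:¬H = 0.16/0.84 = 0.19048. For the 'positive' outcome, the likelihood ratio is 0.811/0.042 = 19.310.
Posterior odds = 0.19048 × 19.310 = 3.6780, so P(H|E) = 3.6780/(1+3.6780) = 0.7862. Then P(¬H|E) = 1 − 0.7862 = 0.2138.

P(¬H | E) ≈ 0.2138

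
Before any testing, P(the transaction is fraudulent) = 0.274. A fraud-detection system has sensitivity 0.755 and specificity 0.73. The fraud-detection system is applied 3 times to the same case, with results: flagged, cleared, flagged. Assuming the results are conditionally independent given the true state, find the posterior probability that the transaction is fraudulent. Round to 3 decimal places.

Posterior P(H) ≈ 0.498

With H the event that the transaction is fraudulent, the joint likelihood of the observed sequence is P(data|H) = 0.755·0.245·0.755 = 0.13966 and P(data|¬H) = 0.27·0.73·0.27 = 0.053217.
Bayes: P(H|data) = 0.274·0.13966 / (0.274·0.13966 + 0.726·0.053217) = 0.038266/0.076901 = 0.4976.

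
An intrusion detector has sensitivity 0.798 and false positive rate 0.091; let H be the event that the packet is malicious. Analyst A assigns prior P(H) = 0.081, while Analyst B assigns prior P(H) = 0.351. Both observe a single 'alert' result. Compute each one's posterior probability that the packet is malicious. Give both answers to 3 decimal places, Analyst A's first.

Analyst A: 0.436; Analyst B: 0.826

The likelihood ratio for an 'alert' result is 0.798/0.091 = 8.7692.
Analyst A: prior odds 0.081/0.919 = 0.088139; posterior odds 0.77291; posterior probability 0.436.
Analyst B: prior odds 0.351/0.649 = 0.54083; posterior odds 4.7427; posterior probability 0.826.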